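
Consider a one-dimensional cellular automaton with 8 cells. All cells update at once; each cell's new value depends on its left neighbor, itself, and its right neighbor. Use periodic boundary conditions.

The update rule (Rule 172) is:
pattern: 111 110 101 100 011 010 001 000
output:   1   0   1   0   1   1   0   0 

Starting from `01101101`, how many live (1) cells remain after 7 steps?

11011011
10110111
01101111
11011110
10111101
01111011
11110110
count of 1: 6

6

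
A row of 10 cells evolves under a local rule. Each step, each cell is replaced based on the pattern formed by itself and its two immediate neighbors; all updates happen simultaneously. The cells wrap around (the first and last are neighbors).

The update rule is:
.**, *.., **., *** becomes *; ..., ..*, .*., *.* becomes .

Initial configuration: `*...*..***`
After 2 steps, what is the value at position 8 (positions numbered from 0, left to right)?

*

step 1: **...*.***
step 2: ***....***
position 8 holds *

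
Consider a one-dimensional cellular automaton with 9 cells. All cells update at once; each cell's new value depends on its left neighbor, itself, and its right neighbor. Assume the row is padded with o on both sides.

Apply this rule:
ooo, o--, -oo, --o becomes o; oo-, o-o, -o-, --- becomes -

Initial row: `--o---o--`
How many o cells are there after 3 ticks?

4

tick 1: oo-o-o-oo
tick 2: o------oo
tick 3: -o----ooo
count of o: 4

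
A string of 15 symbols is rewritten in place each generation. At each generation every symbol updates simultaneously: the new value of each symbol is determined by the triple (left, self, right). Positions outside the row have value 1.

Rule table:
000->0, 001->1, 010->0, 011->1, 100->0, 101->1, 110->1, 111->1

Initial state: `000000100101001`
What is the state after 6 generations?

100101001111111

generation 1: 000001001010011
generation 2: 000010010100111
generation 3: 000100101001111
generation 4: 001001010011111
generation 5: 010010100111111
generation 6: 100101001111111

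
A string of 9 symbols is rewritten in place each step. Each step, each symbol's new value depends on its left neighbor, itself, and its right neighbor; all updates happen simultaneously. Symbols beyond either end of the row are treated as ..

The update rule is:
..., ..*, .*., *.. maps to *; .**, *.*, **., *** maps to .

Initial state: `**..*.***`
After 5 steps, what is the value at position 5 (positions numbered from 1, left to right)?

..***....
**...****
..***....  (repeats step 1; period 2)
step 5: ..***....
position 5 holds *

*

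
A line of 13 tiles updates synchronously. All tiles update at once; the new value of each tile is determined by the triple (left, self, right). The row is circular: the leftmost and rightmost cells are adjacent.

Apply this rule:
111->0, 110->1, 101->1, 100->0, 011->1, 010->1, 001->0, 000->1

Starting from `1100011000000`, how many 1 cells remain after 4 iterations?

1101011011110
1111111110011
0000000010010
1111111010010
count of 1: 9

9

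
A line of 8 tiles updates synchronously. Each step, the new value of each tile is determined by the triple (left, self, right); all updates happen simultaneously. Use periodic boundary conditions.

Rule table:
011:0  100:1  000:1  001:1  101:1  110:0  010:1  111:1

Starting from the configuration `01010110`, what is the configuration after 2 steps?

11110110

11111001
11110110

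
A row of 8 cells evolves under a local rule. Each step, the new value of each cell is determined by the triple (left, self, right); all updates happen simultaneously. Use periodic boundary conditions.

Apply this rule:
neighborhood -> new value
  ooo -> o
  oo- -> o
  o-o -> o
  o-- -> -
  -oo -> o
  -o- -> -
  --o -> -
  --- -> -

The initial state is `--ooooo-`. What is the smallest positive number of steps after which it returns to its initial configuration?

--ooooo-

1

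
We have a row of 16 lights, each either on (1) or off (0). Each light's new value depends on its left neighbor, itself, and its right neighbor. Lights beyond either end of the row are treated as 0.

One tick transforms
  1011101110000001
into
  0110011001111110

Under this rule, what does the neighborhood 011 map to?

At position 2 the neighborhood is 011; the next row has 1 there.

1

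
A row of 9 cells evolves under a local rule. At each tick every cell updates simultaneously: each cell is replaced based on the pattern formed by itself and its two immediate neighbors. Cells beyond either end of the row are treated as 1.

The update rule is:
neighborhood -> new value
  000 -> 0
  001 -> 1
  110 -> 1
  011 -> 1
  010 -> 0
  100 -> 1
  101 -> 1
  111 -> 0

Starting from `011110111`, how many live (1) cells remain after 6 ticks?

tick 1: 110011100
tick 2: 011110111  (repeats tick 0; period 2)
tick 6: 011110111
count of 1: 7

7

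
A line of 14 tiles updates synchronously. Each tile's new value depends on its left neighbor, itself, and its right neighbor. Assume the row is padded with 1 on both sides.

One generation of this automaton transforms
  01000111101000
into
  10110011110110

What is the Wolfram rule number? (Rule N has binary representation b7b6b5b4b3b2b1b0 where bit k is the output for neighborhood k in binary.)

241

position 6: 111 → 1  (bit 7 = 1)
position 8: 110 → 1  (bit 6 = 1)
position 0: 101 → 1  (bit 5 = 1)
position 2: 100 → 1  (bit 4 = 1)
position 5: 011 → 0  (bit 3 = 0)
position 1: 010 → 0  (bit 2 = 0)
position 4: 001 → 0  (bit 1 = 0)
position 3: 000 → 1  (bit 0 = 1)
bits b7..b0 = 11110001 = 241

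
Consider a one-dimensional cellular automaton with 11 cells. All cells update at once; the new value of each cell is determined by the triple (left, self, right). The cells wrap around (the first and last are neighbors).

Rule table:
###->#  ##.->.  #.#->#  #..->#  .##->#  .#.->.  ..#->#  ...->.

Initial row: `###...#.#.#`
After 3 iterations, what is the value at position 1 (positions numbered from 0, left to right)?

##.#.#.#.##
#.#.#.#.###
.#.#.#.####
position 1 holds #

#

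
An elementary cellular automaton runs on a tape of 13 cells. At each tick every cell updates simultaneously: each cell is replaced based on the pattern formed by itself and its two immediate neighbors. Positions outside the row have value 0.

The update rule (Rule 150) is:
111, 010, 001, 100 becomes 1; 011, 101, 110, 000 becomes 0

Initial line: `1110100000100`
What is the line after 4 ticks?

1000010010101

0100110001110
1111001010101
0110111010101
1000010010101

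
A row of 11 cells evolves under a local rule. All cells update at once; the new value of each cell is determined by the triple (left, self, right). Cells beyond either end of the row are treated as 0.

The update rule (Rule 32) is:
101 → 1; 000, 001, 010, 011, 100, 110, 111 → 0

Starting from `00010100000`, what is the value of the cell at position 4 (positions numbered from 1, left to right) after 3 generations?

generation 1: 00001000000
generation 2: 00000000000
generation 3: 00000000000
position 4 holds 0

0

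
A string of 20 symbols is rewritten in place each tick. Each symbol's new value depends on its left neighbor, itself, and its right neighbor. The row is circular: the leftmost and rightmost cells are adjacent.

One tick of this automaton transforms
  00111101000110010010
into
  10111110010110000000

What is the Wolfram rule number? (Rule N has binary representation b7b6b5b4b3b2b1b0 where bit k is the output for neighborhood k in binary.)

233

position 3: 111 → 1  (bit 7 = 1)
position 5: 110 → 1  (bit 6 = 1)
position 6: 101 → 1  (bit 5 = 1)
position 8: 100 → 0  (bit 4 = 0)
position 2: 011 → 1  (bit 3 = 1)
position 7: 010 → 0  (bit 2 = 0)
position 1: 001 → 0  (bit 1 = 0)
position 0: 000 → 1  (bit 0 = 1)
bits b7..b0 = 11101001 = 233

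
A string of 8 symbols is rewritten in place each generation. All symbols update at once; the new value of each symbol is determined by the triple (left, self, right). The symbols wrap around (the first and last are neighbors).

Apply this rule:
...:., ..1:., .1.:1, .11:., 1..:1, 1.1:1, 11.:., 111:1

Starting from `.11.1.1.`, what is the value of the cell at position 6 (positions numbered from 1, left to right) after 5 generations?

.

...11111
1...111.
11...1.1
1.1..11.
1111...1
position 6 holds .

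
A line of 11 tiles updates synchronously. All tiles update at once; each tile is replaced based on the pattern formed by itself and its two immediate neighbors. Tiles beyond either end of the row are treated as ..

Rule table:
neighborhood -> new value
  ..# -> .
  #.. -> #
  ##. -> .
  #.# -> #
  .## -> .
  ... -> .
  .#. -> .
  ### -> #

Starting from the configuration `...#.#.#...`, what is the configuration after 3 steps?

....#.#.#..
.....#.#.#.
......#.#.#

......#.#.#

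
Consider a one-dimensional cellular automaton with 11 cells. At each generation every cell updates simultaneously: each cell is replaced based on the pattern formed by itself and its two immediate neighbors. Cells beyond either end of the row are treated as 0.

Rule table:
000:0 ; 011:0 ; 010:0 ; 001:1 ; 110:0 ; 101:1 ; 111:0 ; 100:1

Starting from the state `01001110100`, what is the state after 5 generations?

generation 1: 10110001010
generation 2: 01001010101
generation 3: 10110101010
generation 4: 01001010101  (repeats generation 2; period 2)
generation 5: 10110101010

10110101010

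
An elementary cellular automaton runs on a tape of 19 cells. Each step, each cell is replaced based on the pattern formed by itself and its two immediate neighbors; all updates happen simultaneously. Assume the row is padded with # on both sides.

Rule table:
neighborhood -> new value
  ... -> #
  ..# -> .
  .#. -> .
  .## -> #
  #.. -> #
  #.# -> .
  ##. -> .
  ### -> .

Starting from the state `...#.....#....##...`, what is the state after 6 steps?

##..####..###.#.##.
..#.#...#.#.....#..
#....##....####..#.
.###.#.###.#...#...
.#.....#....##..##.
..####..###.#.#.#..

..####..###.#.#.#..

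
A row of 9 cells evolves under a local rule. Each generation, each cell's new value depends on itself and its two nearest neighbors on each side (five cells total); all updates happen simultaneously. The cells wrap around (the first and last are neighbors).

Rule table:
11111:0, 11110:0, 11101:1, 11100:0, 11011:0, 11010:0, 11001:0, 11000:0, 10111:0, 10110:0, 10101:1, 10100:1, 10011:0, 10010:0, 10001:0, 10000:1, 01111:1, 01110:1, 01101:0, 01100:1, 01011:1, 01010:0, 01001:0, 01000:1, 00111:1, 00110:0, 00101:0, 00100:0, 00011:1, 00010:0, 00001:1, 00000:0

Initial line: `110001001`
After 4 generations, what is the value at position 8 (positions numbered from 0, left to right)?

100000001
101000110
101101000
010001100
position 8 holds 0

0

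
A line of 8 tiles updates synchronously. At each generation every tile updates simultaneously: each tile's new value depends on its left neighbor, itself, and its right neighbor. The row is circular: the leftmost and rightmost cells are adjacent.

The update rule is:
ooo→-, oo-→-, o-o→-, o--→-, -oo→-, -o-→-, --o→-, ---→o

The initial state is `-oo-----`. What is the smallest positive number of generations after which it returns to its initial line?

2

----oooo
-oo-----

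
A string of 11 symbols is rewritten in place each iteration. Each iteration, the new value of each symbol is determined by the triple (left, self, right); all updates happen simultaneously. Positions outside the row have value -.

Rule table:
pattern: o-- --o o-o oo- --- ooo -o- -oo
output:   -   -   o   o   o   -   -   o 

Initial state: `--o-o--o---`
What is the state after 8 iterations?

o--o-----oo
-----ooo-oo
oooo-o-oooo
o--oo-oo--o
---ooooo---
oo-o---o-oo
ooo--o--ooo
o-o-----o-o

o-o-----o-o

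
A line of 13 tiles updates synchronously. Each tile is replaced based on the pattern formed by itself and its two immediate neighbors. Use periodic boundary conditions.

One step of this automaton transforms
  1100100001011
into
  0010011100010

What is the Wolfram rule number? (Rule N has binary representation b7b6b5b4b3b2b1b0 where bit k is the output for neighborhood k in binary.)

position 0: 111 → 0  (bit 7 = 0)
position 1: 110 → 0  (bit 6 = 0)
position 10: 101 → 0  (bit 5 = 0)
position 2: 100 → 1  (bit 4 = 1)
position 11: 011 → 1  (bit 3 = 1)
position 4: 010 → 0  (bit 2 = 0)
position 3: 001 → 0  (bit 1 = 0)
position 6: 000 → 1  (bit 0 = 1)
bits b7..b0 = 00011001 = 25

25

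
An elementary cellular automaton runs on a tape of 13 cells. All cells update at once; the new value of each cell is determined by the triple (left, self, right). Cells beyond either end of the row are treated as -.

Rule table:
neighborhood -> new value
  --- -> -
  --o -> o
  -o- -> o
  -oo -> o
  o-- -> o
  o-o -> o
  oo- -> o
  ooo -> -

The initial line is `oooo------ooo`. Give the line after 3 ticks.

o----oooo---o

o--oo----oo-o
oooooo--ooooo
o----oooo---o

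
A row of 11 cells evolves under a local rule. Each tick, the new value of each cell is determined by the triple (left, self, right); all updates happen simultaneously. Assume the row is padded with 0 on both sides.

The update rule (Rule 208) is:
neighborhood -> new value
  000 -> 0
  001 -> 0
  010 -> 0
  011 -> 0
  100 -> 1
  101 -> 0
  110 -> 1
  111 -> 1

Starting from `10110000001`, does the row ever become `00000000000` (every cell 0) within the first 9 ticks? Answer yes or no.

yes

00011000000
00001100000
00000110000
00000011000
00000001100
00000000110
00000000011
00000000001
00000000000
all cells are 0 at tick 9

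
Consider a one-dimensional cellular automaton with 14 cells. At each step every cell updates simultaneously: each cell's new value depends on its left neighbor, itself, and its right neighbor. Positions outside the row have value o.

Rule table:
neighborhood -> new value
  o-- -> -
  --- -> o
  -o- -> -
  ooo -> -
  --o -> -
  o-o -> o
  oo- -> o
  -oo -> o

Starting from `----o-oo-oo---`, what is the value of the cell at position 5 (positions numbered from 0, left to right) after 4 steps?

step 1: -oo--oooooo-o-
step 2: ooo--o----oo-o
step 3: --o----oo-oooo
step 4: ----oo-oooo---
position 5 holds o

o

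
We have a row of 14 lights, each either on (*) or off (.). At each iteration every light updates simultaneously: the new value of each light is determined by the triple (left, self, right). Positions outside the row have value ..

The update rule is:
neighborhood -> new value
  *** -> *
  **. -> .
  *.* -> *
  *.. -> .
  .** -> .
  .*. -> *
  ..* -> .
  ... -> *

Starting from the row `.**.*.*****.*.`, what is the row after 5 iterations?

...***.***.**.
**..*.*.*.*...
....*******.**
***..*****.*..
.*....***.**.*

.*....***.**.*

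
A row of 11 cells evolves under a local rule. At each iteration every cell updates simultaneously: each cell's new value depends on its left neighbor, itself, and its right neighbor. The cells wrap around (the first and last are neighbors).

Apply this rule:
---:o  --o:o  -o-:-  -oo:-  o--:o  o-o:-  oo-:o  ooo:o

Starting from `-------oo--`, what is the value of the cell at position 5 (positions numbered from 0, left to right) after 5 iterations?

ooooooo-ooo
ooooooo--oo
ooooooooo-o
ooooooooo--
-oooooooooo
position 5 holds o

o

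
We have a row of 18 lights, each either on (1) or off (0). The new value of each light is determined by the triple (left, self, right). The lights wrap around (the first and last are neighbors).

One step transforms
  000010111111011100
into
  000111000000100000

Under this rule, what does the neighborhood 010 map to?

1

At position 4 the neighborhood is 010; the next row has 1 there.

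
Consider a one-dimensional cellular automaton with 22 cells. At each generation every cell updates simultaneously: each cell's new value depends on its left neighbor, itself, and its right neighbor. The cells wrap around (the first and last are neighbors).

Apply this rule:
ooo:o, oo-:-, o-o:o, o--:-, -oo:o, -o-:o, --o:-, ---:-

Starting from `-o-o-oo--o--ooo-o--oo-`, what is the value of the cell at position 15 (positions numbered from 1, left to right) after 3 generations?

-ooooo---o--oo-oo--o--
-oooo----o--o-oo---o--
-ooo-----o--ooo----o--
position 15 holds o

o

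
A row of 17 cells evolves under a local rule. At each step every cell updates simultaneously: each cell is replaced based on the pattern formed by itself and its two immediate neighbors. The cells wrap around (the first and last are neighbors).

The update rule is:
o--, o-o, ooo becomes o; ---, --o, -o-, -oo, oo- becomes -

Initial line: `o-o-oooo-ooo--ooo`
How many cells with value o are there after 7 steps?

7

step 1: -o-o-oo-o-o-o--oo
step 2: o-o-o--o-o-o-o---
step 3: -o-o-o--o-o-o-o--
step 4: --o-o-o--o-o-o-o-
step 5: ---o-o-o--o-o-o-o
step 6: o---o-o-o--o-o-o-
step 7: -o---o-o-o--o-o-o
count of o: 7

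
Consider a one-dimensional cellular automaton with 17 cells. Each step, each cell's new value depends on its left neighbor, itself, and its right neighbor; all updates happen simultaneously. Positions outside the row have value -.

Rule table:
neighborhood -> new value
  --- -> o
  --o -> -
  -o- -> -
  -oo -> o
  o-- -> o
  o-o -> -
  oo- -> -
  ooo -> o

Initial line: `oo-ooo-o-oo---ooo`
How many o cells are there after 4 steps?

o--oo----o-oo-oo-
-o-o-ooo---o--o-o
-----oo-oo--o----
oooo-o--o-o--oooo
count of o: 11

11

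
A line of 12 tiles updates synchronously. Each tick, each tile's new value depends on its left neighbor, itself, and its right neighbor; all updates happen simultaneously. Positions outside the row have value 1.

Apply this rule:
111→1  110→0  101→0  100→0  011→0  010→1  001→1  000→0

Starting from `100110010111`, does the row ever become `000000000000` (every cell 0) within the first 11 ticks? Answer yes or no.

tick 1: 001000110011
tick 2: 011001000101
tick 3: 000011001100
tick 4: 000100010001
tick 5: 001100110010
tick 6: 010001000110
tick 7: 010011001000
tick 8: 010100011001
tick 9: 010100100010
tick 10: 010101100110
tick 11: 010100001000
tick 11 is 010100001000, still not uniform 0

no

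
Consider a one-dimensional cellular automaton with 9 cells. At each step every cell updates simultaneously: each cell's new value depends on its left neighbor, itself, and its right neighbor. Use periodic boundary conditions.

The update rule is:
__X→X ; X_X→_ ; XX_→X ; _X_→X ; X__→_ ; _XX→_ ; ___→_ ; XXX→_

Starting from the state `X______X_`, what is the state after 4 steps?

X__X_X_X_

X_____XX_
X____X_X_
X___XX_X_
X__X_X_X_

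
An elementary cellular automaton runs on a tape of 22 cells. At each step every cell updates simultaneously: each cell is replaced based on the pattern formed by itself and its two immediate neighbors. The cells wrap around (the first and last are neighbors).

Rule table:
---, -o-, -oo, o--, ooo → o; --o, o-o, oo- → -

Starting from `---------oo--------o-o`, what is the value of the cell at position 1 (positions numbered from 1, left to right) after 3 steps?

oooooooo-o-ooooooo-o-o
ooooooo--o-oooooo--o-o
oooooo-o-o-ooooo-o-o-o
position 1 holds o

o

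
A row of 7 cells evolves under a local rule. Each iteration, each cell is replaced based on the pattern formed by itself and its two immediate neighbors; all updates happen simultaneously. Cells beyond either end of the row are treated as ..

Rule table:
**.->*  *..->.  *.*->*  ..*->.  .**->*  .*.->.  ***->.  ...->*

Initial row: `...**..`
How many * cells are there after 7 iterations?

2

iteration 1: **.**.*
iteration 2: ******.
iteration 3: *....*.
iteration 4: ..**...
iteration 5: *.**.**
iteration 6: .******
iteration 7: .*....*
count of *: 2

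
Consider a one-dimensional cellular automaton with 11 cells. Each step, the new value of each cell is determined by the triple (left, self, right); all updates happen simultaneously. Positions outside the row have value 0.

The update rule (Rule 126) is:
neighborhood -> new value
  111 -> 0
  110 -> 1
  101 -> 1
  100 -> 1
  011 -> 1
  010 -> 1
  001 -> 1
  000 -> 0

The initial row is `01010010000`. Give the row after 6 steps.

11100000001

11111111000
10000001100
11000011110
11100110011
10111111111
11100000001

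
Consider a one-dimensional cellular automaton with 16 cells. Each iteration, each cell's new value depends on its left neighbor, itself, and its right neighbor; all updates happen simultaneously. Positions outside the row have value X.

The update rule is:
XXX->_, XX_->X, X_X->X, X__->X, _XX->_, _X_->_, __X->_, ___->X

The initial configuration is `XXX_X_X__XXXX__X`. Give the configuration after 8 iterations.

X_XX_XX__XX_XXX_

__XX_X_X____XX__
X__XX_X_XXX__XX_
XX__XX_X__XX__XX
_XX__XX_X__XX___
X_XX__XX_X__XXX_
XX_XX__XX_X___XX
_XX_XX__XX_XX___
X_XX_XX__XX_XXX_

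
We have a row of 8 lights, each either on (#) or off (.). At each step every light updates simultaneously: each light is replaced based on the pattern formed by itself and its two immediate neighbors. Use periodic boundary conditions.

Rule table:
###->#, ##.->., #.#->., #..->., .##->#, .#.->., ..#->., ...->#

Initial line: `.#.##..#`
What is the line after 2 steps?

...#....
##...###

##...###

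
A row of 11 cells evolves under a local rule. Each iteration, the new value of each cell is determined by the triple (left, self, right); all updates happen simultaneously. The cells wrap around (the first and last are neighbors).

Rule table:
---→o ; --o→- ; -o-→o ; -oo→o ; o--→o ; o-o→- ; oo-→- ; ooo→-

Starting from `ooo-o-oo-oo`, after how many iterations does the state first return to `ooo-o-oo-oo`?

2

iteration 1: ----o-o--o-
iteration 2: ooo-o-oo-oo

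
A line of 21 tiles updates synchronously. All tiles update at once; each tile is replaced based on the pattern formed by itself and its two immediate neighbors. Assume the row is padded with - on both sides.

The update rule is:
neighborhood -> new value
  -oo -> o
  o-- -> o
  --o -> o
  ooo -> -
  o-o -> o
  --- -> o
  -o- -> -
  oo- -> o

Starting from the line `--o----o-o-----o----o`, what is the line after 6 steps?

oo-oooo-o-ooooo-oooo-
oooo--oo-oo---ooo--oo
o--oooooooooooo-ooooo
-ooo----------ooo---o
oo-oooooooooooo-oooo-
oooo----------ooo--oo

oooo----------ooo--oo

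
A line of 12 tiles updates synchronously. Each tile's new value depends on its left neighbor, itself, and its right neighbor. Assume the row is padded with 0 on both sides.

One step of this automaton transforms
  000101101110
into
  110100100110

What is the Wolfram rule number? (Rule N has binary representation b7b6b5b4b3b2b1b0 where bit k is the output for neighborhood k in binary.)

197

position 9: 111 → 1  (bit 7 = 1)
position 6: 110 → 1  (bit 6 = 1)
position 4: 101 → 0  (bit 5 = 0)
position 11: 100 → 0  (bit 4 = 0)
position 5: 011 → 0  (bit 3 = 0)
position 3: 010 → 1  (bit 2 = 1)
position 2: 001 → 0  (bit 1 = 0)
position 0: 000 → 1  (bit 0 = 1)
bits b7..b0 = 11000101 = 197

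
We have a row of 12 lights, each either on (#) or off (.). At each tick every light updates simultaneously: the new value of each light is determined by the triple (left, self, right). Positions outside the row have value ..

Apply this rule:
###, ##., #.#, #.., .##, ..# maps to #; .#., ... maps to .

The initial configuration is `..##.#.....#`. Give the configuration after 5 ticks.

tick 1: .####.#...#.
tick 2: ######.#.#.#
tick 3: #######.#.#.
tick 4: ########.#.#
tick 5: #########.#.

#########.#.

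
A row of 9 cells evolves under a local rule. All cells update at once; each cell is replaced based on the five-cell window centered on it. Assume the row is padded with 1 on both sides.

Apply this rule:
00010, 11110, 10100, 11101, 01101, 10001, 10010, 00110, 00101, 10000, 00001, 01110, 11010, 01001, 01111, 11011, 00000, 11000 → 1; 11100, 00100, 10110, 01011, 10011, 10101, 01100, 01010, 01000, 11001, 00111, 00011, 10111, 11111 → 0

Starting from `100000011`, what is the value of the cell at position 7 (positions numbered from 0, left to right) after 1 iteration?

iteration 1: 011111001
position 7 holds 0

0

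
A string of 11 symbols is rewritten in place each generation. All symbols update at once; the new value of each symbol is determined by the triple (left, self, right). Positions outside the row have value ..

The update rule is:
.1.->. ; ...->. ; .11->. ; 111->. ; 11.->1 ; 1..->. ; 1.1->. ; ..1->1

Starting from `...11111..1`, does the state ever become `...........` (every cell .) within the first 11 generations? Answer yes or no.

generation 1: ..1....1.1.
generation 2: .1....1....
generation 3: 1....1.....
generation 4: ....1......
generation 5: ...1.......
generation 6: ..1........
generation 7: .1.........
generation 8: 1..........
generation 9: ...........
all cells are . at generation 9

yes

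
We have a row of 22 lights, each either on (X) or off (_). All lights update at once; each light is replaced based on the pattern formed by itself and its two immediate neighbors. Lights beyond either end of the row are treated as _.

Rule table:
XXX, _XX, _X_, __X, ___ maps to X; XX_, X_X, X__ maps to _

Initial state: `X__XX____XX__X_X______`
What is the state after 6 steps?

X_XX__XXXX__XX_X_XXXXX
X_X__XXXX__XX__X_XXXX_
X_X_XXXX__XX__XX_XXX__
X_X_XXX__XX__XX__XX__X
X_X_XX__XX__XX__XX__XX
X_X_X__XX__XX__XX__XX_

X_X_X__XX__XX__XX__XX_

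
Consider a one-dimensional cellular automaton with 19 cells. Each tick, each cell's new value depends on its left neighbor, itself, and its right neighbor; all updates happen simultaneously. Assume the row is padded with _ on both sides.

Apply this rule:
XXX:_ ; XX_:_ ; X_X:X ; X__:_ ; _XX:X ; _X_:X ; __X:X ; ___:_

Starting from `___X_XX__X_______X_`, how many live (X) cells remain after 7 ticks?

5

tick 1: __XXXX__XX______XX_
tick 2: _XX____XX______XX__
tick 3: XX____XX______XX___
tick 4: X____XX______XX____
tick 5: X___XX______XX_____
tick 6: X__XX______XX______
tick 7: X_XX______XX_______
count of X: 5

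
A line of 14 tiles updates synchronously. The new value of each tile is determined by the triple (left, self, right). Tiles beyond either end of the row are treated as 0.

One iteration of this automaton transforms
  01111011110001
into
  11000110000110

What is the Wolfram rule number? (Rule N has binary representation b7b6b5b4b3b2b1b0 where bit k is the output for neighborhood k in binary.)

43

position 2: 111 → 0  (bit 7 = 0)
position 4: 110 → 0  (bit 6 = 0)
position 5: 101 → 1  (bit 5 = 1)
position 10: 100 → 0  (bit 4 = 0)
position 1: 011 → 1  (bit 3 = 1)
position 13: 010 → 0  (bit 2 = 0)
position 0: 001 → 1  (bit 1 = 1)
position 11: 000 → 1  (bit 0 = 1)
bits b7..b0 = 00101011 = 43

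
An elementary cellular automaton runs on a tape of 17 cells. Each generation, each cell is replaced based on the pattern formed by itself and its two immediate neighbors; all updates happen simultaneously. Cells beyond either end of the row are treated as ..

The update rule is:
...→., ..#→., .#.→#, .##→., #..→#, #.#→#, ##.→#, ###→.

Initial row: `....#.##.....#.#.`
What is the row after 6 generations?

.........##.##..#

....##.##....####
.....##.##......#
......##.##.....#
.......##.##....#
........##.##...#
.........##.##..#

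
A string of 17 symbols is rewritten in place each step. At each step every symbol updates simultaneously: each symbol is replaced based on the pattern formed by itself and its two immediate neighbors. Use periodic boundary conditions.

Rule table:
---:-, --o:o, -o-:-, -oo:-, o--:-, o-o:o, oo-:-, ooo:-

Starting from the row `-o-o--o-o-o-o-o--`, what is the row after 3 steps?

step 1: o-o--o-o-o-o-o---
step 2: -o--o-o-o-o-o---o
step 3: o--o-o-o-o-o---o-

o--o-o-o-o-o---o-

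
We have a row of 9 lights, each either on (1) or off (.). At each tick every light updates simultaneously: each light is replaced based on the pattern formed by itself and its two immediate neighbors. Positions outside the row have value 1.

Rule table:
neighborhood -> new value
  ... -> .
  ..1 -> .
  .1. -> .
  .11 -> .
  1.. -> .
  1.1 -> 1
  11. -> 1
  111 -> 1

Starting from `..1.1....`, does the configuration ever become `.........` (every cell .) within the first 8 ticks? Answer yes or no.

yes

tick 1: ...1.....
tick 2: .........
all cells are . at tick 2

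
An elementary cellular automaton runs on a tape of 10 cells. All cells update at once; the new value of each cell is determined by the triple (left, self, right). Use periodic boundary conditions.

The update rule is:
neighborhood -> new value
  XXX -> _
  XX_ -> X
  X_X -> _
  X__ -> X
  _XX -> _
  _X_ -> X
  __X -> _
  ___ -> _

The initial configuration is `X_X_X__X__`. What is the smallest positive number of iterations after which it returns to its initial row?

iteration 1: X_X_XX_XX_
iteration 2: X_X__X__X_
iteration 3: X_XX_XX_X_
iteration 4: X__X__X_X_
iteration 5: XX_XX_X_X_
iteration 6: _X__X_X_X_
iteration 7: _XX_X_X_XX
iteration 8: __X_X_X__X
iteration 9: X_X_X_XX_X
iteration 10: X_X_X__X__

10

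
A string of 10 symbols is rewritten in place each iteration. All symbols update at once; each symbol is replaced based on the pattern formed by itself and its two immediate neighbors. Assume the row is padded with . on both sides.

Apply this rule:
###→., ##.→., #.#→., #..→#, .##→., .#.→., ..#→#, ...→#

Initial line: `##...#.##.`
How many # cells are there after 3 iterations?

..###....#
##...####.
..###....#
count of #: 4

4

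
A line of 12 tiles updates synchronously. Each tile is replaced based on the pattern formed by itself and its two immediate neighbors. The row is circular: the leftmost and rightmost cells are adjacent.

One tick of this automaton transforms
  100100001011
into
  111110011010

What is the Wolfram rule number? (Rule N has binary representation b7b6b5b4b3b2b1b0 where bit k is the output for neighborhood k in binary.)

position 11: 111 → 0  (bit 7 = 0)
position 0: 110 → 1  (bit 6 = 1)
position 9: 101 → 0  (bit 5 = 0)
position 1: 100 → 1  (bit 4 = 1)
position 10: 011 → 1  (bit 3 = 1)
position 3: 010 → 1  (bit 2 = 1)
position 2: 001 → 1  (bit 1 = 1)
position 5: 000 → 0  (bit 0 = 0)
bits b7..b0 = 01011110 = 94

94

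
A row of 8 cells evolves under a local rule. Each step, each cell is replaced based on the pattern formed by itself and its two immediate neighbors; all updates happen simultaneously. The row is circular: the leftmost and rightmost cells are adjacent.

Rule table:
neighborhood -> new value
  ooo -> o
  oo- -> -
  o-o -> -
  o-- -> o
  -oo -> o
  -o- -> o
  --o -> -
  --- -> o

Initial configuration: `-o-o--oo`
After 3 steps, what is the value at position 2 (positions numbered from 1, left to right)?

-o-oo-o-
-o-o--oo  (repeats step 0; period 2)
step 3: -o-oo-o-
position 2 holds o

o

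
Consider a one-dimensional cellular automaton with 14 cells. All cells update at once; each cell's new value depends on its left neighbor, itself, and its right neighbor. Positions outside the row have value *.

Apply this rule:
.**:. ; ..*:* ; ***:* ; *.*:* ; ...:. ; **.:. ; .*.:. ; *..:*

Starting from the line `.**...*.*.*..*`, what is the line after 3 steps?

*..*.*.*.*.**.

*..*.*.*.*.**.
.**.*.*.*.*..*
*..*.*.*.*.**.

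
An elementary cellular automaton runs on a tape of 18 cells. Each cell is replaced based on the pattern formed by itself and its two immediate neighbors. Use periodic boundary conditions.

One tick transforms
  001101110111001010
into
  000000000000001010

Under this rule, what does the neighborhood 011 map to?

0

At position 2 the neighborhood is 011; the next row has 0 there.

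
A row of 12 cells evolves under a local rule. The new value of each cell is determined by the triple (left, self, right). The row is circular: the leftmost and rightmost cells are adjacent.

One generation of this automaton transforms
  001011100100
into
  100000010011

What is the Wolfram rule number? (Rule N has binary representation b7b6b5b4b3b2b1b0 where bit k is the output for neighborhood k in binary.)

position 5: 111 → 0  (bit 7 = 0)
position 6: 110 → 0  (bit 6 = 0)
position 3: 101 → 0  (bit 5 = 0)
position 7: 100 → 1  (bit 4 = 1)
position 4: 011 → 0  (bit 3 = 0)
position 2: 010 → 0  (bit 2 = 0)
position 1: 001 → 0  (bit 1 = 0)
position 0: 000 → 1  (bit 0 = 1)
bits b7..b0 = 00010001 = 17

17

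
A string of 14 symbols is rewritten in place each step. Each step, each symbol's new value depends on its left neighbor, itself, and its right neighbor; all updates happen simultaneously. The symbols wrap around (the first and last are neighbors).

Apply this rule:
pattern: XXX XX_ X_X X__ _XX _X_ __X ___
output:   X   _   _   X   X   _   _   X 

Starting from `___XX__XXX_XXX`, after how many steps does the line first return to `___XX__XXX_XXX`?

14

XX_X_X_XX__XX_
X______X_X_X__
_XXXXX______X_
_XXXX_XXXXX__X
_XXX__XXXX_X__
_XX_X_XXX___XX
_X____XX_XX_X_
__XXX_X__X___X
X_XX___X__XX__
__X_XX__X_X_X_
X___X_X______X
_XX____XXXXX_X
_X_XXX_XXXX___
___XX__XXX_XXX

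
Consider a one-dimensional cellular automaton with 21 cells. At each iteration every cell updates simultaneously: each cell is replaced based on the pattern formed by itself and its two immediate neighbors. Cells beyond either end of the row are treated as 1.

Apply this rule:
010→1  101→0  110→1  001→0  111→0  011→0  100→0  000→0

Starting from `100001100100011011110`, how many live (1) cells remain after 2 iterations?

iteration 1: 100000100100001000010
iteration 2: 100000100100001000010
count of 1: 5

5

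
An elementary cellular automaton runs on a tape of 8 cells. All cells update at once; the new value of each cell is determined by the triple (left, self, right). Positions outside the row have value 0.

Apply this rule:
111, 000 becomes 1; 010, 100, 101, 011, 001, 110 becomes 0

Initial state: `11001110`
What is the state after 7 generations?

00000100
11110001
01100100
00000001
11111100
01111001
00110000

00110000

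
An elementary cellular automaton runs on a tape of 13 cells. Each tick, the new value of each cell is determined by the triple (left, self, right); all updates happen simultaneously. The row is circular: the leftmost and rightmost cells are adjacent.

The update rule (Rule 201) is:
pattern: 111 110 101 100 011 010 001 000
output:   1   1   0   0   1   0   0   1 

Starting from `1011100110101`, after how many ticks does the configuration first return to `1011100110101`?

2

tick 1: 1011100110001
tick 2: 1011100110101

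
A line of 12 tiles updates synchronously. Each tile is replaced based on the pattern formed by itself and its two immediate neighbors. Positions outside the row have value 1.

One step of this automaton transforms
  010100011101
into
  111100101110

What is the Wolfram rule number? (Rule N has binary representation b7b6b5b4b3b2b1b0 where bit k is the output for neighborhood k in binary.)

position 8: 111 → 1  (bit 7 = 1)
position 9: 110 → 1  (bit 6 = 1)
position 0: 101 → 1  (bit 5 = 1)
position 4: 100 → 0  (bit 4 = 0)
position 7: 011 → 0  (bit 3 = 0)
position 1: 010 → 1  (bit 2 = 1)
position 6: 001 → 1  (bit 1 = 1)
position 5: 000 → 0  (bit 0 = 0)
bits b7..b0 = 11100110 = 230

230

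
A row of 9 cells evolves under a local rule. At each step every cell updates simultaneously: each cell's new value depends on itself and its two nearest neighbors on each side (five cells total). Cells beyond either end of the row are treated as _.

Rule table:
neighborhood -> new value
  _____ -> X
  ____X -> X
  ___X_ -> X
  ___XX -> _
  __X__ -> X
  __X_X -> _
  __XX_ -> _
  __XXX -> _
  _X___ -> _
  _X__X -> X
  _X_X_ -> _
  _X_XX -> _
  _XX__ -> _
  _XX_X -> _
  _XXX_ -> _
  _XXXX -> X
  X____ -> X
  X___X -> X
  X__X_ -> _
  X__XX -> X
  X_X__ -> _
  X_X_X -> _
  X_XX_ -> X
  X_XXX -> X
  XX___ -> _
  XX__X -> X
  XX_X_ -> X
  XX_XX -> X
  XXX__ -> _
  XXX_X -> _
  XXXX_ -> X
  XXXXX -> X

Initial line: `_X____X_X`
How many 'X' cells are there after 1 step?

5

XX_XXX___
count of X: 5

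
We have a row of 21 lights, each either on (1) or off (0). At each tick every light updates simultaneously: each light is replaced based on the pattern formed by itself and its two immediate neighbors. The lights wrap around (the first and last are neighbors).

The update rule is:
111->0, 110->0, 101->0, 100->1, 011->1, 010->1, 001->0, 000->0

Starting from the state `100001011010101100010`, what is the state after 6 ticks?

tick 1: 110001010010101010010
tick 2: 101001011010101011010
tick 3: 101101010010101010010
tick 4: 101001011010101011010  (repeats tick 2; period 2)
tick 6: 101001011010101011010

101001011010101011010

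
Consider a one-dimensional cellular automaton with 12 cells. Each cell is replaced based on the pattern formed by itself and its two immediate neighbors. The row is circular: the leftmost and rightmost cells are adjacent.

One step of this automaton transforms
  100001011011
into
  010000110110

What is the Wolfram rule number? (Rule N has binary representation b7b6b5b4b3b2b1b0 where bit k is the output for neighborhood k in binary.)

56

position 11: 111 → 0  (bit 7 = 0)
position 0: 110 → 0  (bit 6 = 0)
position 6: 101 → 1  (bit 5 = 1)
position 1: 100 → 1  (bit 4 = 1)
position 7: 011 → 1  (bit 3 = 1)
position 5: 010 → 0  (bit 2 = 0)
position 4: 001 → 0  (bit 1 = 0)
position 2: 000 → 0  (bit 0 = 0)
bits b7..b0 = 00111000 = 56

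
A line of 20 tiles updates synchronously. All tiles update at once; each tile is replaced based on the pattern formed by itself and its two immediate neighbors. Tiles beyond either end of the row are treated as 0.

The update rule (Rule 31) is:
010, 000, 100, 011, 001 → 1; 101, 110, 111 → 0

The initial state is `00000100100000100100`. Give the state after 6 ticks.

10000000000000000000

11111111111111111111
10000000000000000000
11111111111111111111  (repeats tick 1; period 2)
tick 6: 10000000000000000000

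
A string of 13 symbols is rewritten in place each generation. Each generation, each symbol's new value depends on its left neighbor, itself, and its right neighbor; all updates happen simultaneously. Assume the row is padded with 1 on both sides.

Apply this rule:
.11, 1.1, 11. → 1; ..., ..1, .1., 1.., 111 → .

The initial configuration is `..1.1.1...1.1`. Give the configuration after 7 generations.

generation 1: ...1.1.....11
generation 2: ....1......1.
generation 3: ............1
generation 4: ............1  (fixed point — unchanged through generation 7)

............1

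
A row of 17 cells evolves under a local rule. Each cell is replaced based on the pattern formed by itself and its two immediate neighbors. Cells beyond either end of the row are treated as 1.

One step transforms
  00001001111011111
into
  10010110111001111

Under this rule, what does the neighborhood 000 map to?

0

At position 1 the neighborhood is 000; the next row has 0 there.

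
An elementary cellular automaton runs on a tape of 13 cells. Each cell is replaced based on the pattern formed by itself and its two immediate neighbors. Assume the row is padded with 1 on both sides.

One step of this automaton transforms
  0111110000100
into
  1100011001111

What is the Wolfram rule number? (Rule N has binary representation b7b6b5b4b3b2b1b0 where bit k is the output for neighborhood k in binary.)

position 2: 111 → 0  (bit 7 = 0)
position 5: 110 → 1  (bit 6 = 1)
position 0: 101 → 1  (bit 5 = 1)
position 6: 100 → 1  (bit 4 = 1)
position 1: 011 → 1  (bit 3 = 1)
position 10: 010 → 1  (bit 2 = 1)
position 9: 001 → 1  (bit 1 = 1)
position 7: 000 → 0  (bit 0 = 0)
bits b7..b0 = 01111110 = 126

126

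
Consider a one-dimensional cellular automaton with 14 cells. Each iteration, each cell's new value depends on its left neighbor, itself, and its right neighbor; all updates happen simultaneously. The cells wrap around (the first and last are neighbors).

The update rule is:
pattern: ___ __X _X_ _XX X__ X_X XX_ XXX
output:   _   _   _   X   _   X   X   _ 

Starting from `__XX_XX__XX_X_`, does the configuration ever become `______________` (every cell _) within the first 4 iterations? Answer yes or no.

yes

iteration 1: __XXXXX__XXX__
iteration 2: __X___X__X_X__
iteration 3: __________X___
iteration 4: ______________
all cells are _ at iteration 4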